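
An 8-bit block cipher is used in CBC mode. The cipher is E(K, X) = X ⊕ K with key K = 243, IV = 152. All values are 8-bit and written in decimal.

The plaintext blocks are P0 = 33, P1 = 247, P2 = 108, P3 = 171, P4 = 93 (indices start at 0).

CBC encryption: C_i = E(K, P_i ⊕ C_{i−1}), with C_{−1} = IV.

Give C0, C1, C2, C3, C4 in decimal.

C0 = 74, C1 = 78, C2 = 209, C3 = 137, C4 = 39

C0: P0 ⊕ 152 = 185; E(K, 185) = 74.
C1: P1 ⊕ 74 = 189; E(K, 189) = 78.
C2: P2 ⊕ 78 = 34; E(K, 34) = 209.
C3: P3 ⊕ 209 = 122; E(K, 122) = 137.
C4: P4 ⊕ 137 = 212; E(K, 212) = 39.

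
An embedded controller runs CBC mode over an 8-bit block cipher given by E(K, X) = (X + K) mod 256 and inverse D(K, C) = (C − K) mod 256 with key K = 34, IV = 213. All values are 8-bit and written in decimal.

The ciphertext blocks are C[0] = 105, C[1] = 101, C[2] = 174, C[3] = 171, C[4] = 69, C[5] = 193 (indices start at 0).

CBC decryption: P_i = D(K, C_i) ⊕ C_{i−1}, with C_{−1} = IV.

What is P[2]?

P[2]: D(K, 174) = 140; 140 ⊕ 101 = 233.

P[2] = 233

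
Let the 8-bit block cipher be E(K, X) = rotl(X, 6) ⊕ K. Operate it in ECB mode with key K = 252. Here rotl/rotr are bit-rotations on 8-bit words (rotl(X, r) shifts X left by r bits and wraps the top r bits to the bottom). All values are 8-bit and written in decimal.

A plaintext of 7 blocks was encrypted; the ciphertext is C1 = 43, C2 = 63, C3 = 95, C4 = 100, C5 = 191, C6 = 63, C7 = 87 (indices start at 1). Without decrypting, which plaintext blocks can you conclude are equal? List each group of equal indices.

P2 = P6

ECB encrypts each block independently with the same key, so equal ciphertext blocks imply equal plaintext blocks.
C2 = C6 = 63, so P2 = P6.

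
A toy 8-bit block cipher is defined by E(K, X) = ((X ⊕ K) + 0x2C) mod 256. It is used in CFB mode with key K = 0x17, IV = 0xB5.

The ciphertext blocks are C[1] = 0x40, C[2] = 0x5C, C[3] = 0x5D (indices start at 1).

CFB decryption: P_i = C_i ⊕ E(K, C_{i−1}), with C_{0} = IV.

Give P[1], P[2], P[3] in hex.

P[1]: E(K, 0xB5) = 0xCE; 0x40 ⊕ 0xCE = 0x8E.
P[2]: E(K, 0x40) = 0x83; 0x5C ⊕ 0x83 = 0xDF.
P[3]: E(K, 0x5C) = 0x77; 0x5D ⊕ 0x77 = 0x2A.

P[1] = 0x8E, P[2] = 0xDF, P[3] = 0x2A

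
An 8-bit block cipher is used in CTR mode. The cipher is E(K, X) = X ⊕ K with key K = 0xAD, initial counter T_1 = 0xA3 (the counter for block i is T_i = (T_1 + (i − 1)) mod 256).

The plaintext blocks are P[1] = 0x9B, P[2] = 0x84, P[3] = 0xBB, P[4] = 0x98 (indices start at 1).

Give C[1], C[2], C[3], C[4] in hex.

CTR encryption: S_i = E(K, T_i) where T_i is the counter for block i; C_i = P_i ⊕ S_i.
C[1]: T = 0xA3, S = E(K, T) = 0x0E; 0x9B ⊕ 0x0E = 0x95.
C[2]: T = 0xA4, S = E(K, T) = 0x09; 0x84 ⊕ 0x09 = 0x8D.
C[3]: T = 0xA5, S = E(K, T) = 0x08; 0xBB ⊕ 0x08 = 0xB3.
C[4]: T = 0xA6, S = E(K, T) = 0x0B; 0x98 ⊕ 0x0B = 0x93.

C[1] = 0x95, C[2] = 0x8D, C[3] = 0xB3, C[4] = 0x93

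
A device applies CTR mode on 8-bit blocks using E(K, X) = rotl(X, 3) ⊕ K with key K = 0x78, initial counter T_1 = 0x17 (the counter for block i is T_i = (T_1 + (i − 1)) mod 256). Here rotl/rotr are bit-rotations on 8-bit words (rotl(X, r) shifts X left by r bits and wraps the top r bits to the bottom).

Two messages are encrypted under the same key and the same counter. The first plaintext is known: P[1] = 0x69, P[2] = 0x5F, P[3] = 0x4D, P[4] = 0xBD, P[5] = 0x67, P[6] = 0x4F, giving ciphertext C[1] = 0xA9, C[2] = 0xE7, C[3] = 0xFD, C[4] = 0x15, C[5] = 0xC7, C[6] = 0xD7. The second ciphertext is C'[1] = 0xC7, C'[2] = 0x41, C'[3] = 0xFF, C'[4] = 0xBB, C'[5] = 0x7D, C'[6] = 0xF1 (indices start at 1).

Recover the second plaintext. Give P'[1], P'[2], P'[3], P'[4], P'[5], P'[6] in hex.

P'[1] = 0x07, P'[2] = 0xF9, P'[3] = 0x4F, P'[4] = 0x13, P'[5] = 0xDD, P'[6] = 0x69

In CTR with a reused counter, both messages share the same keystream S_i, so C_i ⊕ C'_i = P_i ⊕ P'_i and thus P'_i = P_i ⊕ C_i ⊕ C'_i.
P'[1]: 0x69 ⊕ 0xA9 ⊕ 0xC7 = 0x07.
P'[2]: 0x5F ⊕ 0xE7 ⊕ 0x41 = 0xF9.
P'[3]: 0x4D ⊕ 0xFD ⊕ 0xFF = 0x4F.
P'[4]: 0xBD ⊕ 0x15 ⊕ 0xBB = 0x13.
P'[5]: 0x67 ⊕ 0xC7 ⊕ 0x7D = 0xDD.
P'[6]: 0x4F ⊕ 0xD7 ⊕ 0xF1 = 0x69.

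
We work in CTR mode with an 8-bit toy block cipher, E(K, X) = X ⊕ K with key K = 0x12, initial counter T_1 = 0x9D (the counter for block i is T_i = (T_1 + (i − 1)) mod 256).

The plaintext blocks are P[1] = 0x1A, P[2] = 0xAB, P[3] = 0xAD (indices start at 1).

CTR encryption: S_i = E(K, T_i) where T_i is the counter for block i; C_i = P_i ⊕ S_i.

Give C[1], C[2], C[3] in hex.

C[1] = 0x95, C[2] = 0x27, C[3] = 0x20

C[1]: T = 0x9D, S = E(K, T) = 0x8F; 0x1A ⊕ 0x8F = 0x95.
C[2]: T = 0x9E, S = E(K, T) = 0x8C; 0xAB ⊕ 0x8C = 0x27.
C[3]: T = 0x9F, S = E(K, T) = 0x8D; 0xAD ⊕ 0x8D = 0x20.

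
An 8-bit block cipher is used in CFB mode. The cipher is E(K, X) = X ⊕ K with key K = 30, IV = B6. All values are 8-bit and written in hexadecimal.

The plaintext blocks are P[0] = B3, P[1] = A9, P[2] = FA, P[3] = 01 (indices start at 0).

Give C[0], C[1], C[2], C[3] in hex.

C[0] = 35, C[1] = AC, C[2] = 66, C[3] = 57

CFB encryption: C_i = P_i ⊕ E(K, C_{i−1}), with C_{−1} = IV.
C[0]: E(K, B6) = 86; B3 ⊕ 86 = 35.
C[1]: E(K, 35) = 05; A9 ⊕ 05 = AC.
C[2]: E(K, AC) = 9C; FA ⊕ 9C = 66.
C[3]: E(K, 66) = 56; 01 ⊕ 56 = 57.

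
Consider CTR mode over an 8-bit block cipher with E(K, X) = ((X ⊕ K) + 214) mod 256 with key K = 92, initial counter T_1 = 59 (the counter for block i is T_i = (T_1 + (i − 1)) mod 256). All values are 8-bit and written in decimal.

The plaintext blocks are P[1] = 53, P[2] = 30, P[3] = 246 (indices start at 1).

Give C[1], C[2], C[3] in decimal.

C[1] = 8, C[2] = 40, C[3] = 193

CTR encryption: S_i = E(K, T_i) where T_i is the counter for block i; C_i = P_i ⊕ S_i.
C[1]: T = 59, S = E(K, T) = 61; 53 ⊕ 61 = 8.
C[2]: T = 60, S = E(K, T) = 54; 30 ⊕ 54 = 40.
C[3]: T = 61, S = E(K, T) = 55; 246 ⊕ 55 = 193.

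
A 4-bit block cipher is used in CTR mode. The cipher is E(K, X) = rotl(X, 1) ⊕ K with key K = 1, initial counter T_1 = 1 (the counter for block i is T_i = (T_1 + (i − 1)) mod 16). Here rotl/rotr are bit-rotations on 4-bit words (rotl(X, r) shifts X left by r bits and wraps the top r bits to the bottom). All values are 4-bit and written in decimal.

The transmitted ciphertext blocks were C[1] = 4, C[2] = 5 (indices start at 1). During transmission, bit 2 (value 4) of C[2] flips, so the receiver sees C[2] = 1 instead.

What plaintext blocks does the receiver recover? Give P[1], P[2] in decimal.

CTR decryption: S_i = E(K, T_i) where T_i is the counter for block i; P_i = C_i ⊕ S_i.
Only C[2] changed, to 1. In CTR, a change in C_i flips the same bit in P_i only; the keystream is unaffected. Decrypting the received ciphertext:
P[1]: T = 1, S = E(K, T) = 3; 4 ⊕ 3 = 7.
P[2]: T = 2, S = E(K, T) = 5; 1 ⊕ 5 = 4.
Blocks that differ from the original plaintext: P[2].

P[1] = 7, P[2] = 4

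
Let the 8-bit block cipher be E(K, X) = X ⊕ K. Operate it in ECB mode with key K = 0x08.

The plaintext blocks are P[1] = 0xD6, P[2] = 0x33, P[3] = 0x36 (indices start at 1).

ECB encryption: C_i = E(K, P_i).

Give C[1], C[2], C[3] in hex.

C[1]: E(K, 0xD6) = 0xDE.
C[2]: E(K, 0x33) = 0x3B.
C[3]: E(K, 0x36) = 0x3E.

C[1] = 0xDE, C[2] = 0x3B, C[3] = 0x3E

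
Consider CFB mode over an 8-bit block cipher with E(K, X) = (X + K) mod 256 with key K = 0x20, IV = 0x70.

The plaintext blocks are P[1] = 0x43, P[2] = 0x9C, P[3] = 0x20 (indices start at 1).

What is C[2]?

CFB encryption: C_i = P_i ⊕ E(K, C_{i−1}), with C_{0} = IV.
C[1]: E(K, 0x70) = 0x90; 0x43 ⊕ 0x90 = 0xD3.
C[2]: E(K, 0xD3) = 0xF3; 0x9C ⊕ 0xF3 = 0x6F.

C[2] = 0x6F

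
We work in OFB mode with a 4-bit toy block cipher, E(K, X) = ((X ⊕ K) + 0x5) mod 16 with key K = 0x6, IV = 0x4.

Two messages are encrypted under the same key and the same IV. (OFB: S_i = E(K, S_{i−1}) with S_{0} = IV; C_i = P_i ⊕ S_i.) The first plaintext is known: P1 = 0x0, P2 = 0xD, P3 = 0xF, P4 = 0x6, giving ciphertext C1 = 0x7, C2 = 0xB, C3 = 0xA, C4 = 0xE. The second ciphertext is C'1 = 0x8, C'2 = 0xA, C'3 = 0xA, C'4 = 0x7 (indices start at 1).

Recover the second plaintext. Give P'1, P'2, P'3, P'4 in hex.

In OFB with a reused IV, both messages share the same keystream S_i, so C_i ⊕ C'_i = P_i ⊕ P'_i and thus P'_i = P_i ⊕ C_i ⊕ C'_i.
P'1: 0x0 ⊕ 0x7 ⊕ 0x8 = 0xF.
P'2: 0xD ⊕ 0xB ⊕ 0xA = 0xC.
P'3: 0xF ⊕ 0xA ⊕ 0xA = 0xF.
P'4: 0x6 ⊕ 0xE ⊕ 0x7 = 0xF.

P'1 = 0xF, P'2 = 0xC, P'3 = 0xF, P'4 = 0xF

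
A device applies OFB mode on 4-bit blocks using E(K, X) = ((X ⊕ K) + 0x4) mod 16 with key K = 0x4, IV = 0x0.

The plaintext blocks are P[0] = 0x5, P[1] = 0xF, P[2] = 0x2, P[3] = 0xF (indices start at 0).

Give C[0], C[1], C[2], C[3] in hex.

C[0] = 0xD, C[1] = 0xF, C[2] = 0xA, C[3] = 0xF

OFB encryption: S_i = E(K, S_{i−1}) with S_{−1} = IV; C_i = P_i ⊕ S_i.
C[0]: S = E(K, 0x0) = 0x8; 0x5 ⊕ 0x8 = 0xD.
C[1]: S = E(K, 0x8) = 0x0; 0xF ⊕ 0x0 = 0xF.
C[2]: S = E(K, 0x0) = 0x8; 0x2 ⊕ 0x8 = 0xA.
C[3]: S = E(K, 0x8) = 0x0; 0xF ⊕ 0x0 = 0xF.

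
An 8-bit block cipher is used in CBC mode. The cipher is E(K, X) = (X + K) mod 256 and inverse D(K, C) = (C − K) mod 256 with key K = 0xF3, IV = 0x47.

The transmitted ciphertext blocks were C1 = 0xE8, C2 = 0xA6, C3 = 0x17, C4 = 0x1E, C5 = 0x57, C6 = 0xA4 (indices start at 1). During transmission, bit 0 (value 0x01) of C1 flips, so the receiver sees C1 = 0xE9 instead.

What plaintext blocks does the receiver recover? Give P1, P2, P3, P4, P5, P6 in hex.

P1 = 0xB1, P2 = 0x5A, P3 = 0x82, P4 = 0x3C, P5 = 0x7A, P6 = 0xE6

CBC decryption: P_i = D(K, C_i) ⊕ C_{i−1}, with C_{0} = IV.
Only C1 changed, to 0xE9. In CBC, a change in C_i garbles P_i and flips the same bit in P_{i+1}. Decrypting the received ciphertext:
P1: D(K, 0xE9) = 0xF6; 0xF6 ⊕ 0x47 = 0xB1.
P2: D(K, 0xA6) = 0xB3; 0xB3 ⊕ 0xE9 = 0x5A.
P3: D(K, 0x17) = 0x24; 0x24 ⊕ 0xA6 = 0x82.
P4: D(K, 0x1E) = 0x2B; 0x2B ⊕ 0x17 = 0x3C.
P5: D(K, 0x57) = 0x64; 0x64 ⊕ 0x1E = 0x7A.
P6: D(K, 0xA4) = 0xB1; 0xB1 ⊕ 0x57 = 0xE6.
Blocks that differ from the original plaintext: P1, P2.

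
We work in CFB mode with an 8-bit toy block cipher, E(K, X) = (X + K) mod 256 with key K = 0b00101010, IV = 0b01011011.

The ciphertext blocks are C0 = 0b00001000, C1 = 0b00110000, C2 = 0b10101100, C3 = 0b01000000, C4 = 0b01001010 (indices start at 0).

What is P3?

CFB decryption: P_i = C_i ⊕ E(K, C_{i−1}), with C_{−1} = IV.
P3: E(K, 0b10101100) = 0b11010110; 0b01000000 ⊕ 0b11010110 = 0b10010110.

P3 = 0b10010110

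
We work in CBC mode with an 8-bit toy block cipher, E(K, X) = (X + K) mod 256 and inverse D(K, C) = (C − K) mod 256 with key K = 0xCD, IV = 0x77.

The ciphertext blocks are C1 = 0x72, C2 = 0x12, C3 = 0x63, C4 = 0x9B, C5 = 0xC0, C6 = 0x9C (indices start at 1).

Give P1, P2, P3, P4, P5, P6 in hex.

CBC decryption: P_i = D(K, C_i) ⊕ C_{i−1}, with C_{0} = IV.
P1: D(K, 0x72) = 0xA5; 0xA5 ⊕ 0x77 = 0xD2.
P2: D(K, 0x12) = 0x45; 0x45 ⊕ 0x72 = 0x37.
P3: D(K, 0x63) = 0x96; 0x96 ⊕ 0x12 = 0x84.
P4: D(K, 0x9B) = 0xCE; 0xCE ⊕ 0x63 = 0xAD.
P5: D(K, 0xC0) = 0xF3; 0xF3 ⊕ 0x9B = 0x68.
P6: D(K, 0x9C) = 0xCF; 0xCF ⊕ 0xC0 = 0x0F.

P1 = 0xD2, P2 = 0x37, P3 = 0x84, P4 = 0xAD, P5 = 0x68, P6 = 0x0F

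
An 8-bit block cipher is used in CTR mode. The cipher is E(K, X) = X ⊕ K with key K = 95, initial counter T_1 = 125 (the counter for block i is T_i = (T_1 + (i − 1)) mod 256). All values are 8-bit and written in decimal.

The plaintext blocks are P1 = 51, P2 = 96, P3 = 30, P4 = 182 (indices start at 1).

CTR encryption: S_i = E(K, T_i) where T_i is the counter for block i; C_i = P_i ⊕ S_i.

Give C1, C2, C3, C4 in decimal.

C1: T = 125, S = E(K, T) = 34; 51 ⊕ 34 = 17.
C2: T = 126, S = E(K, T) = 33; 96 ⊕ 33 = 65.
C3: T = 127, S = E(K, T) = 32; 30 ⊕ 32 = 62.
C4: T = 128, S = E(K, T) = 223; 182 ⊕ 223 = 105.

C1 = 17, C2 = 65, C3 = 62, C4 = 105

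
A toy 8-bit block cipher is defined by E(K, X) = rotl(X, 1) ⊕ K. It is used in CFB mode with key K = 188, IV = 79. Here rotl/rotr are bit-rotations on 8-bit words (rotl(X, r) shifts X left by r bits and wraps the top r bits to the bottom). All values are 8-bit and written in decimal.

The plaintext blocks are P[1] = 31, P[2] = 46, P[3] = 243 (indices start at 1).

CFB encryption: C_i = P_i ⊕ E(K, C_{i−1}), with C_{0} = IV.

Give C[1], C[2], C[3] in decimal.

C[1] = 61, C[2] = 232, C[3] = 158

C[1]: E(K, 79) = 34; 31 ⊕ 34 = 61.
C[2]: E(K, 61) = 198; 46 ⊕ 198 = 232.
C[3]: E(K, 232) = 109; 243 ⊕ 109 = 158.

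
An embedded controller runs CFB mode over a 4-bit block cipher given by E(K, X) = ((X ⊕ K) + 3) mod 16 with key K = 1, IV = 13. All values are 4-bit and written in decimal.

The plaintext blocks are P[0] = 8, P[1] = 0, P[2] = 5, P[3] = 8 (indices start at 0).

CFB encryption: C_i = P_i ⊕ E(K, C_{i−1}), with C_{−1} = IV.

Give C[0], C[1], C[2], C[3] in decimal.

C[0] = 7, C[1] = 9, C[2] = 14, C[3] = 10

C[0]: E(K, 13) = 15; 8 ⊕ 15 = 7.
C[1]: E(K, 7) = 9; 0 ⊕ 9 = 9.
C[2]: E(K, 9) = 11; 5 ⊕ 11 = 14.
C[3]: E(K, 14) = 2; 8 ⊕ 2 = 10.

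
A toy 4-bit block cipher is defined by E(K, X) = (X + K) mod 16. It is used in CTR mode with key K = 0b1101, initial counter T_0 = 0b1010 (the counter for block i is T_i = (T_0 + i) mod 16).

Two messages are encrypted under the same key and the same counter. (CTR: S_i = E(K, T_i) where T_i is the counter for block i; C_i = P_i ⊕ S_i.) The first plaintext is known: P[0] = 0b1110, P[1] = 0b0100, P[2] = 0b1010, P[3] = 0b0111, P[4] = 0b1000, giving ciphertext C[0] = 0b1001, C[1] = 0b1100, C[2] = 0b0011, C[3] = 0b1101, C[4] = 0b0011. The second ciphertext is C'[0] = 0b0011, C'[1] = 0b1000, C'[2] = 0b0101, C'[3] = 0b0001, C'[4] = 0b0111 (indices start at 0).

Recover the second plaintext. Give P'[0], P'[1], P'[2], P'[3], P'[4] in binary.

In CTR with a reused counter, both messages share the same keystream S_i, so C_i ⊕ C'_i = P_i ⊕ P'_i and thus P'_i = P_i ⊕ C_i ⊕ C'_i.
P'[0]: 0b1110 ⊕ 0b1001 ⊕ 0b0011 = 0b0100.
P'[1]: 0b0100 ⊕ 0b1100 ⊕ 0b1000 = 0b0000.
P'[2]: 0b1010 ⊕ 0b0011 ⊕ 0b0101 = 0b1100.
P'[3]: 0b0111 ⊕ 0b1101 ⊕ 0b0001 = 0b1011.
P'[4]: 0b1000 ⊕ 0b0011 ⊕ 0b0111 = 0b1100.

P'[0] = 0b0100, P'[1] = 0b0000, P'[2] = 0b1100, P'[3] = 0b1011, P'[4] = 0b1100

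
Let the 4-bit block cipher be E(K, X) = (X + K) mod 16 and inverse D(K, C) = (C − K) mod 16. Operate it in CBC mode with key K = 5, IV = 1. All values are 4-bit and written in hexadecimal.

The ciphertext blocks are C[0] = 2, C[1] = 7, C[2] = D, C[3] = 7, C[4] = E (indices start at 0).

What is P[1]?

P[1] = 0

CBC decryption: P_i = D(K, C_i) ⊕ C_{i−1}, with C_{−1} = IV.
P[1]: D(K, 7) = 2; 2 ⊕ 2 = 0.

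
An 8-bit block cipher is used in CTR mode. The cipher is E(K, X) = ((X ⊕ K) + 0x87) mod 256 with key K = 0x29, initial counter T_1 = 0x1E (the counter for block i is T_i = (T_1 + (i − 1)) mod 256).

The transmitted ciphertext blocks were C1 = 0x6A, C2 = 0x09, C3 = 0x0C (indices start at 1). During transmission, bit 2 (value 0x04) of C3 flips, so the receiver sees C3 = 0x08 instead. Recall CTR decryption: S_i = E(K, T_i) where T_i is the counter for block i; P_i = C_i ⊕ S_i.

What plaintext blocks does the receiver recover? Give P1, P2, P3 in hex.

P1 = 0xD4, P2 = 0xB4, P3 = 0x98

Only C3 changed, to 0x08. In CTR, a change in C_i flips the same bit in P_i only; the keystream is unaffected. Decrypting the received ciphertext:
P1: T = 0x1E, S = E(K, T) = 0xBE; 0x6A ⊕ 0xBE = 0xD4.
P2: T = 0x1F, S = E(K, T) = 0xBD; 0x09 ⊕ 0xBD = 0xB4.
P3: T = 0x20, S = E(K, T) = 0x90; 0x08 ⊕ 0x90 = 0x98.
Blocks that differ from the original plaintext: P3.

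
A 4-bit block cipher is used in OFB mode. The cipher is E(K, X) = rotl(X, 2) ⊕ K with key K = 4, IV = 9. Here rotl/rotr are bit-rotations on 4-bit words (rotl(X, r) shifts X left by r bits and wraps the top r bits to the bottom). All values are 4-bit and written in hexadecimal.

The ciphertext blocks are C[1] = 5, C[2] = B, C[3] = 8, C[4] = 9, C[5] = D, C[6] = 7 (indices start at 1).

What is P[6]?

P[6] = B

OFB decryption: S_i = E(K, S_{i−1}) with S_{0} = IV; P_i = C_i ⊕ S_i.
P[1]: S = E(K, 9) = 2; 5 ⊕ 2 = 7.
P[2]: S = E(K, 2) = C; B ⊕ C = 7.
P[3]: S = E(K, C) = 7; 8 ⊕ 7 = F.
P[4]: S = E(K, 7) = 9; 9 ⊕ 9 = 0.
P[5]: S = E(K, 9) = 2; D ⊕ 2 = F.
P[6]: S = E(K, 2) = C; 7 ⊕ C = B.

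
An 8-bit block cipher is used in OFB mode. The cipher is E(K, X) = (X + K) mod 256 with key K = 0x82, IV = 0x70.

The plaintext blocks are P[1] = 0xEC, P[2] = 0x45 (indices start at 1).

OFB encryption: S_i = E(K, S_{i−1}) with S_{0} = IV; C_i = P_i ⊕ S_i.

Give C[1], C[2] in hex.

C[1] = 0x1E, C[2] = 0x31

C[1]: S = E(K, 0x70) = 0xF2; 0xEC ⊕ 0xF2 = 0x1E.
C[2]: S = E(K, 0xF2) = 0x74; 0x45 ⊕ 0x74 = 0x31.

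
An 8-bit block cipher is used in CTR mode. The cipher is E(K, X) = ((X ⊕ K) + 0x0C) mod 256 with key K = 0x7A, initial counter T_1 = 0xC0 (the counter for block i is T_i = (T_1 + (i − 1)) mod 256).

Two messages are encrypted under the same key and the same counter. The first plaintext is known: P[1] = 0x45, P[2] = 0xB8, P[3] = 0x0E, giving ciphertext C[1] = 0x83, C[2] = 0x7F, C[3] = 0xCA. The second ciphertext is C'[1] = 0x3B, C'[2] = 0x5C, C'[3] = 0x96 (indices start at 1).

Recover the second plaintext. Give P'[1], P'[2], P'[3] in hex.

In CTR with a reused counter, both messages share the same keystream S_i, so C_i ⊕ C'_i = P_i ⊕ P'_i and thus P'_i = P_i ⊕ C_i ⊕ C'_i.
P'[1]: 0x45 ⊕ 0x83 ⊕ 0x3B = 0xFD.
P'[2]: 0xB8 ⊕ 0x7F ⊕ 0x5C = 0x9B.
P'[3]: 0x0E ⊕ 0xCA ⊕ 0x96 = 0x52.

P'[1] = 0xFD, P'[2] = 0x9B, P'[3] = 0x52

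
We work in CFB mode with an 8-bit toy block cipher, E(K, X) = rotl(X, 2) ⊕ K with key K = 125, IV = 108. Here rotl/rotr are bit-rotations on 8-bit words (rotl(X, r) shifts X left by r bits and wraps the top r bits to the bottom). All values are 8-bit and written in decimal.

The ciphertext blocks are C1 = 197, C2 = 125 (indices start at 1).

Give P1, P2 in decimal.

P1 = 9, P2 = 23

CFB decryption: P_i = C_i ⊕ E(K, C_{i−1}), with C_{0} = IV.
P1: E(K, 108) = 204; 197 ⊕ 204 = 9.
P2: E(K, 197) = 106; 125 ⊕ 106 = 23.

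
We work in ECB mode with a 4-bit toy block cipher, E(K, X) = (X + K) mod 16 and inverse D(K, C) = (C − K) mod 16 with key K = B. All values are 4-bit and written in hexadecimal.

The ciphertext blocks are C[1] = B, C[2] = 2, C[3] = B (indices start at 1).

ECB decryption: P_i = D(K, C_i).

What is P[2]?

P[2]: D(K, 2) = 7.

P[2] = 7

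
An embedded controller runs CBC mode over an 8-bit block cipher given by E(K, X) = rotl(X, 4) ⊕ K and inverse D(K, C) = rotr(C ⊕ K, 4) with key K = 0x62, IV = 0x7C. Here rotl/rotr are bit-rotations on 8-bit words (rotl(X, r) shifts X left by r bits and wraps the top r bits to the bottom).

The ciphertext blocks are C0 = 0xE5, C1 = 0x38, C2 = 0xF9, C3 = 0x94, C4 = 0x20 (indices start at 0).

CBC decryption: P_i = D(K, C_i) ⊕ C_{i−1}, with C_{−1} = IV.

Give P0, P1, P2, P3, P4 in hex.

P0 = 0x04, P1 = 0x40, P2 = 0x81, P3 = 0x96, P4 = 0xB0

P0: D(K, 0xE5) = 0x78; 0x78 ⊕ 0x7C = 0x04.
P1: D(K, 0x38) = 0xA5; 0xA5 ⊕ 0xE5 = 0x40.
P2: D(K, 0xF9) = 0xB9; 0xB9 ⊕ 0x38 = 0x81.
P3: D(K, 0x94) = 0x6F; 0x6F ⊕ 0xF9 = 0x96.
P4: D(K, 0x20) = 0x24; 0x24 ⊕ 0x94 = 0xB0.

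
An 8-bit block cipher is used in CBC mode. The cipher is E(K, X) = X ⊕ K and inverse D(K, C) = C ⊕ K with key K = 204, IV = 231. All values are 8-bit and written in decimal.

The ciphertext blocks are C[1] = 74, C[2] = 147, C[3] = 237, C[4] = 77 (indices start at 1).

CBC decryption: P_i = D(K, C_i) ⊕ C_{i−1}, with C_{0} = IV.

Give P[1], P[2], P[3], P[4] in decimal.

P[1] = 97, P[2] = 21, P[3] = 178, P[4] = 108

P[1]: D(K, 74) = 134; 134 ⊕ 231 = 97.
P[2]: D(K, 147) = 95; 95 ⊕ 74 = 21.
P[3]: D(K, 237) = 33; 33 ⊕ 147 = 178.
P[4]: D(K, 77) = 129; 129 ⊕ 237 = 108.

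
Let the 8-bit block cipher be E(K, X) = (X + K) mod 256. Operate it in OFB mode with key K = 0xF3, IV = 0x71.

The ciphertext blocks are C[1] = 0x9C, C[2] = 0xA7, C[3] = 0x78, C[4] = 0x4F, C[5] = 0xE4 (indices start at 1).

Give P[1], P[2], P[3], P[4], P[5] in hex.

P[1] = 0xF8, P[2] = 0xF0, P[3] = 0x32, P[4] = 0x72, P[5] = 0xD4

OFB decryption: S_i = E(K, S_{i−1}) with S_{0} = IV; P_i = C_i ⊕ S_i.
P[1]: S = E(K, 0x71) = 0x64; 0x9C ⊕ 0x64 = 0xF8.
P[2]: S = E(K, 0x64) = 0x57; 0xA7 ⊕ 0x57 = 0xF0.
P[3]: S = E(K, 0x57) = 0x4A; 0x78 ⊕ 0x4A = 0x32.
P[4]: S = E(K, 0x4A) = 0x3D; 0x4F ⊕ 0x3D = 0x72.
P[5]: S = E(K, 0x3D) = 0x30; 0xE4 ⊕ 0x30 = 0xD4.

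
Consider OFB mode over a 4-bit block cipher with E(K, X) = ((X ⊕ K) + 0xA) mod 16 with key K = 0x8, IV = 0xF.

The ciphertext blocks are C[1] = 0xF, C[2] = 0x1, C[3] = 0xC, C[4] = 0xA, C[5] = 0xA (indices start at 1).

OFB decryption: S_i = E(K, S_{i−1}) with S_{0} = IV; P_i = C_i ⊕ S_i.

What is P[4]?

P[1]: S = E(K, 0xF) = 0x1; 0xF ⊕ 0x1 = 0xE.
P[2]: S = E(K, 0x1) = 0x3; 0x1 ⊕ 0x3 = 0x2.
P[3]: S = E(K, 0x3) = 0x5; 0xC ⊕ 0x5 = 0x9.
P[4]: S = E(K, 0x5) = 0x7; 0xA ⊕ 0x7 = 0xD.

P[4] = 0xD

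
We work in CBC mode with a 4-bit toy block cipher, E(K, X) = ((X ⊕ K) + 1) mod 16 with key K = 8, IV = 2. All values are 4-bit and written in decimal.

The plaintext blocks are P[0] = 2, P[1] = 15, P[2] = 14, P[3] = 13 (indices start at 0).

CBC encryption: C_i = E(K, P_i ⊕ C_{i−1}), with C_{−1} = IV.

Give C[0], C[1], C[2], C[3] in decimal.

C[0]: P[0] ⊕ 2 = 0; E(K, 0) = 9.
C[1]: P[1] ⊕ 9 = 6; E(K, 6) = 15.
C[2]: P[2] ⊕ 15 = 1; E(K, 1) = 10.
C[3]: P[3] ⊕ 10 = 7; E(K, 7) = 0.

C[0] = 9, C[1] = 15, C[2] = 10, C[3] = 0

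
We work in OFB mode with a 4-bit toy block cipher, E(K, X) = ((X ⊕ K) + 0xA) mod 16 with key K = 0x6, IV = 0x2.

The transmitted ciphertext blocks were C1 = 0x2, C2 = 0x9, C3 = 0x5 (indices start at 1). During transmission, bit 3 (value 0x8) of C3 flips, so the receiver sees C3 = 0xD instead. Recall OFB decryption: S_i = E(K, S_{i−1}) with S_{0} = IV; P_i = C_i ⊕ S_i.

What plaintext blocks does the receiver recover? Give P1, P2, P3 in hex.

P1 = 0xC, P2 = 0xB, P3 = 0x3

Only C3 changed, to 0xD. In OFB, a change in C_i flips the same bit in P_i only; the keystream is unaffected. Decrypting the received ciphertext:
P1: S = E(K, 0x2) = 0xE; 0x2 ⊕ 0xE = 0xC.
P2: S = E(K, 0xE) = 0x2; 0x9 ⊕ 0x2 = 0xB.
P3: S = E(K, 0x2) = 0xE; 0xD ⊕ 0xE = 0x3.
Blocks that differ from the original plaintext: P3.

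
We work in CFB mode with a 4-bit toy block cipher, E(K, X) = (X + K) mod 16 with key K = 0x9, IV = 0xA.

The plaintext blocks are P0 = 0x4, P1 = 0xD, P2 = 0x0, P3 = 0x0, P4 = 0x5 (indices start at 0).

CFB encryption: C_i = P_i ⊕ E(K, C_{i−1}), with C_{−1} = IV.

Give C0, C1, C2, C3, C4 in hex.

C0: E(K, 0xA) = 0x3; 0x4 ⊕ 0x3 = 0x7.
C1: E(K, 0x7) = 0x0; 0xD ⊕ 0x0 = 0xD.
C2: E(K, 0xD) = 0x6; 0x0 ⊕ 0x6 = 0x6.
C3: E(K, 0x6) = 0xF; 0x0 ⊕ 0xF = 0xF.
C4: E(K, 0xF) = 0x8; 0x5 ⊕ 0x8 = 0xD.

C0 = 0x7, C1 = 0xD, C2 = 0x6, C3 = 0xF, C4 = 0xD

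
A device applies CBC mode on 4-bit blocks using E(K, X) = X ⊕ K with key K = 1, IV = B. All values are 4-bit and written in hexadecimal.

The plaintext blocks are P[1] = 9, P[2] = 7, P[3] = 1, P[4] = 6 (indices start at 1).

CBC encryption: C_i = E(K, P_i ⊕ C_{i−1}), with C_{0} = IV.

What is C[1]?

C[1] = 3

C[1]: P[1] ⊕ B = 2; E(K, 2) = 3.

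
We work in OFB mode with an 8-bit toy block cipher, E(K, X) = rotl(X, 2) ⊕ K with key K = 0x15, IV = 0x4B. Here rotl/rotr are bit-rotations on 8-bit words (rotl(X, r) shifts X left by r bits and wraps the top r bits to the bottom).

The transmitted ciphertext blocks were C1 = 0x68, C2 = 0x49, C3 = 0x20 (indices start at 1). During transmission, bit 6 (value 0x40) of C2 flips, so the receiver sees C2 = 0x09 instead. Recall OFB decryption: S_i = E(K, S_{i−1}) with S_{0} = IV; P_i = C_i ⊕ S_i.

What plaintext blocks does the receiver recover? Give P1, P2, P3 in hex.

Only C2 changed, to 0x09. In OFB, a change in C_i flips the same bit in P_i only; the keystream is unaffected. Decrypting the received ciphertext:
P1: S = E(K, 0x4B) = 0x38; 0x68 ⊕ 0x38 = 0x50.
P2: S = E(K, 0x38) = 0xF5; 0x09 ⊕ 0xF5 = 0xFC.
P3: S = E(K, 0xF5) = 0xC2; 0x20 ⊕ 0xC2 = 0xE2.
Blocks that differ from the original plaintext: P2.

P1 = 0x50, P2 = 0xFC, P3 = 0xE2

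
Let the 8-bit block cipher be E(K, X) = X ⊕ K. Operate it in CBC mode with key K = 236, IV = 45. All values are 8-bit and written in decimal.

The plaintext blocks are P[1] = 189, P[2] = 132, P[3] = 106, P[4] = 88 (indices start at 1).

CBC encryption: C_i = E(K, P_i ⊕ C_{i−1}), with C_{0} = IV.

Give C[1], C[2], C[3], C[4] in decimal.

C[1] = 124, C[2] = 20, C[3] = 146, C[4] = 38

C[1]: P[1] ⊕ 45 = 144; E(K, 144) = 124.
C[2]: P[2] ⊕ 124 = 248; E(K, 248) = 20.
C[3]: P[3] ⊕ 20 = 126; E(K, 126) = 146.
C[4]: P[4] ⊕ 146 = 202; E(K, 202) = 38.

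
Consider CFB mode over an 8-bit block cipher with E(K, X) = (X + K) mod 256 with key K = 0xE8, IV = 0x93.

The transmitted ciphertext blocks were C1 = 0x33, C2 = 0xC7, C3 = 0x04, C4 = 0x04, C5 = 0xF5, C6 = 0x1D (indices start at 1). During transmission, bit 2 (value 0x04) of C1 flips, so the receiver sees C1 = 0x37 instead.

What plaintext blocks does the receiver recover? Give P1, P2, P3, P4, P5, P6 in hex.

P1 = 0x4C, P2 = 0xD8, P3 = 0xAB, P4 = 0xE8, P5 = 0x19, P6 = 0xC0

CFB decryption: P_i = C_i ⊕ E(K, C_{i−1}), with C_{0} = IV.
Only C1 changed, to 0x37. In CFB, a change in C_i flips the same bit in P_i and garbles P_{i+1}. Decrypting the received ciphertext:
P1: E(K, 0x93) = 0x7B; 0x37 ⊕ 0x7B = 0x4C.
P2: E(K, 0x37) = 0x1F; 0xC7 ⊕ 0x1F = 0xD8.
P3: E(K, 0xC7) = 0xAF; 0x04 ⊕ 0xAF = 0xAB.
P4: E(K, 0x04) = 0xEC; 0x04 ⊕ 0xEC = 0xE8.
P5: E(K, 0x04) = 0xEC; 0xF5 ⊕ 0xEC = 0x19.
P6: E(K, 0xF5) = 0xDD; 0x1D ⊕ 0xDD = 0xC0.
Blocks that differ from the original plaintext: P1, P2.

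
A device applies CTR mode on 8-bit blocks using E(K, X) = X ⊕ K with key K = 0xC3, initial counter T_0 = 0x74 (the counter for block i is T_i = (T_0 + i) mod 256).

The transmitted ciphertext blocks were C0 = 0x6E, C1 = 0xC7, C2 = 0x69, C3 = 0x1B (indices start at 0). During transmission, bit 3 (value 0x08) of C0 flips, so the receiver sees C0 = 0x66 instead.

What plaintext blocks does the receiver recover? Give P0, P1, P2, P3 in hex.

P0 = 0xD1, P1 = 0x71, P2 = 0xDC, P3 = 0xAF

CTR decryption: S_i = E(K, T_i) where T_i is the counter for block i; P_i = C_i ⊕ S_i.
Only C0 changed, to 0x66. In CTR, a change in C_i flips the same bit in P_i only; the keystream is unaffected. Decrypting the received ciphertext:
P0: T = 0x74, S = E(K, T) = 0xB7; 0x66 ⊕ 0xB7 = 0xD1.
P1: T = 0x75, S = E(K, T) = 0xB6; 0xC7 ⊕ 0xB6 = 0x71.
P2: T = 0x76, S = E(K, T) = 0xB5; 0x69 ⊕ 0xB5 = 0xDC.
P3: T = 0x77, S = E(K, T) = 0xB4; 0x1B ⊕ 0xB4 = 0xAF.
Blocks that differ from the original plaintext: P0.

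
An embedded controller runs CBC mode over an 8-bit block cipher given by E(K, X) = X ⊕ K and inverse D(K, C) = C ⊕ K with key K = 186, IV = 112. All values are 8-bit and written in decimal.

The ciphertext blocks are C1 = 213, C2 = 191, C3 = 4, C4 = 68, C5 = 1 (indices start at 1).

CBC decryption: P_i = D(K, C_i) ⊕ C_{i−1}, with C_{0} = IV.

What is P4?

P4: D(K, 68) = 254; 254 ⊕ 4 = 250.

P4 = 250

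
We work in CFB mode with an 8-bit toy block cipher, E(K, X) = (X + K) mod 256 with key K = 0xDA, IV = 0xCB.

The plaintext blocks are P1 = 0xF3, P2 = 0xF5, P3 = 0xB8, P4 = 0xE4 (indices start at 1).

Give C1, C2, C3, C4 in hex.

C1 = 0x56, C2 = 0xC5, C3 = 0x27, C4 = 0xE5

CFB encryption: C_i = P_i ⊕ E(K, C_{i−1}), with C_{0} = IV.
C1: E(K, 0xCB) = 0xA5; 0xF3 ⊕ 0xA5 = 0x56.
C2: E(K, 0x56) = 0x30; 0xF5 ⊕ 0x30 = 0xC5.
C3: E(K, 0xC5) = 0x9F; 0xB8 ⊕ 0x9F = 0x27.
C4: E(K, 0x27) = 0x01; 0xE4 ⊕ 0x01 = 0xE5.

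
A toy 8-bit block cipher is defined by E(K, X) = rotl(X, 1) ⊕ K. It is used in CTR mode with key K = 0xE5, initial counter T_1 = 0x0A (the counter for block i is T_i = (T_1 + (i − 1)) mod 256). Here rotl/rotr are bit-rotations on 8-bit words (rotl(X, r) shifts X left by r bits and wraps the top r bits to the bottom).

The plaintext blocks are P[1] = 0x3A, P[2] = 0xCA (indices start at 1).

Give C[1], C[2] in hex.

C[1] = 0xCB, C[2] = 0x39

CTR encryption: S_i = E(K, T_i) where T_i is the counter for block i; C_i = P_i ⊕ S_i.
C[1]: T = 0x0A, S = E(K, T) = 0xF1; 0x3A ⊕ 0xF1 = 0xCB.
C[2]: T = 0x0B, S = E(K, T) = 0xF3; 0xCA ⊕ 0xF3 = 0x39.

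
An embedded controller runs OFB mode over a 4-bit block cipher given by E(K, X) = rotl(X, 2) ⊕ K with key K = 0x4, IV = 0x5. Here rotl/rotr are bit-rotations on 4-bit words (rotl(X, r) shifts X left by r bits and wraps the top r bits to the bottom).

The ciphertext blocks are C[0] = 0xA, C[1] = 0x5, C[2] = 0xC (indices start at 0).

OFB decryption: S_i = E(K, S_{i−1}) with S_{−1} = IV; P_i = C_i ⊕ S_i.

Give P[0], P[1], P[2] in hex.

P[0] = 0xB, P[1] = 0x5, P[2] = 0x8

P[0]: S = E(K, 0x5) = 0x1; 0xA ⊕ 0x1 = 0xB.
P[1]: S = E(K, 0x1) = 0x0; 0x5 ⊕ 0x0 = 0x5.
P[2]: S = E(K, 0x0) = 0x4; 0xC ⊕ 0x4 = 0x8.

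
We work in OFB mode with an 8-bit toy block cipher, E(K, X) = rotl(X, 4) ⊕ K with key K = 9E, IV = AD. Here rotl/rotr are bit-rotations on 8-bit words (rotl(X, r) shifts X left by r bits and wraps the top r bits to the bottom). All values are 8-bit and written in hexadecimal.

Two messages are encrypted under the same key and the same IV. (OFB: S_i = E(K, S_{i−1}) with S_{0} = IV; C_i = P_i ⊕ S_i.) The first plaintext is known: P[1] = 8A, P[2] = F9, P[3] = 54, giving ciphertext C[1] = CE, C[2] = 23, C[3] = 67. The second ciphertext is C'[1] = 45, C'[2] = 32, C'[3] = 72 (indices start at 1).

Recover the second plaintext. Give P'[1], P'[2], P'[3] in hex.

P'[1] = 01, P'[2] = E8, P'[3] = 41

In OFB with a reused IV, both messages share the same keystream S_i, so C_i ⊕ C'_i = P_i ⊕ P'_i and thus P'_i = P_i ⊕ C_i ⊕ C'_i.
P'[1]: 8A ⊕ CE ⊕ 45 = 01.
P'[2]: F9 ⊕ 23 ⊕ 32 = E8.
P'[3]: 54 ⊕ 67 ⊕ 72 = 41.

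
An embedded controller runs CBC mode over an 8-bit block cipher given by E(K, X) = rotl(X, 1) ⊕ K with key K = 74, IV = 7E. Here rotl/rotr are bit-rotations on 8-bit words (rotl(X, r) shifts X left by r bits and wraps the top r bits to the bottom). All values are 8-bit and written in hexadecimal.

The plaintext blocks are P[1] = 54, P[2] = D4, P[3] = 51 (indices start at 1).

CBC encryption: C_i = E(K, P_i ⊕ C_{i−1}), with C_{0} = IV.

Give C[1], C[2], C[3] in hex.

C[1]: P[1] ⊕ 7E = 2A; E(K, 2A) = 20.
C[2]: P[2] ⊕ 20 = F4; E(K, F4) = 9D.
C[3]: P[3] ⊕ 9D = CC; E(K, CC) = ED.

C[1] = 20, C[2] = 9D, C[3] = ED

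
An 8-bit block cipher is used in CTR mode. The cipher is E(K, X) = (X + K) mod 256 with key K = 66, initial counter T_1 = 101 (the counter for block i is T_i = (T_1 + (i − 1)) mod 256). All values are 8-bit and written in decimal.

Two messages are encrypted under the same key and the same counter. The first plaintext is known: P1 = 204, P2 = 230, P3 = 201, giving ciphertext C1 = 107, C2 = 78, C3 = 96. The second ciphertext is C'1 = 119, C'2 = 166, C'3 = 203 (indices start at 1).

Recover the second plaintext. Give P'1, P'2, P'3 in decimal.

In CTR with a reused counter, both messages share the same keystream S_i, so C_i ⊕ C'_i = P_i ⊕ P'_i and thus P'_i = P_i ⊕ C_i ⊕ C'_i.
P'1: 204 ⊕ 107 ⊕ 119 = 208.
P'2: 230 ⊕ 78 ⊕ 166 = 14.
P'3: 201 ⊕ 96 ⊕ 203 = 98.

P'1 = 208, P'2 = 14, P'3 = 98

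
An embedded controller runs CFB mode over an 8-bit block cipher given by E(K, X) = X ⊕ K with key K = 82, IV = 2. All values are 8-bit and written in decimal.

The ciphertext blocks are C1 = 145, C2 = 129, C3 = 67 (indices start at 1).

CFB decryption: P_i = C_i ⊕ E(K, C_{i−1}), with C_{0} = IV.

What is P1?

P1: E(K, 2) = 80; 145 ⊕ 80 = 193.

P1 = 193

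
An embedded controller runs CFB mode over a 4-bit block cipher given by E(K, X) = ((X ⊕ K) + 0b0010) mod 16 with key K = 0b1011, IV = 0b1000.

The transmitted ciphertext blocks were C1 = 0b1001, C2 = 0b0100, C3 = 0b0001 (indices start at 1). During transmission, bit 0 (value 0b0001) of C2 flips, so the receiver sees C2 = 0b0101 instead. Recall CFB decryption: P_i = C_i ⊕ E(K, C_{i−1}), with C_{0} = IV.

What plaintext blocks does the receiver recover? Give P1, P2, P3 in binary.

P1 = 0b1100, P2 = 0b0001, P3 = 0b0001

Only C2 changed, to 0b0101. In CFB, a change in C_i flips the same bit in P_i and garbles P_{i+1}. Decrypting the received ciphertext:
P1: E(K, 0b1000) = 0b0101; 0b1001 ⊕ 0b0101 = 0b1100.
P2: E(K, 0b1001) = 0b0100; 0b0101 ⊕ 0b0100 = 0b0001.
P3: E(K, 0b0101) = 0b0000; 0b0001 ⊕ 0b0000 = 0b0001.
Blocks that differ from the original plaintext: P2, P3.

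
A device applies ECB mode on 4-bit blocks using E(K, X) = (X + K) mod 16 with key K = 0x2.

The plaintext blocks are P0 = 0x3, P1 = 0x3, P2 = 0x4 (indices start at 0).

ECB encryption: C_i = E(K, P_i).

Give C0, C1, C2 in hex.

C0: E(K, 0x3) = 0x5.
C1: E(K, 0x3) = 0x5.
C2: E(K, 0x4) = 0x6.

C0 = 0x5, C1 = 0x5, C2 = 0x6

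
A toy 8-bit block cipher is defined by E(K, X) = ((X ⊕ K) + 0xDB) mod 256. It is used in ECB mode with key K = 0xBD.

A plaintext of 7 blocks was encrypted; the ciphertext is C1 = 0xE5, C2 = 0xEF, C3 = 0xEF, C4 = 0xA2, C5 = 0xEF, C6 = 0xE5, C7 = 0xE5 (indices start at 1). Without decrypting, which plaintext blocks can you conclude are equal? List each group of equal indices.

ECB encrypts each block independently with the same key, so equal ciphertext blocks imply equal plaintext blocks.
C1 = C6 = C7 = 0xE5, so P1 = P6 = P7.
C2 = C3 = C5 = 0xEF, so P2 = P3 = P5.

P1 = P6 = P7; P2 = P3 = P5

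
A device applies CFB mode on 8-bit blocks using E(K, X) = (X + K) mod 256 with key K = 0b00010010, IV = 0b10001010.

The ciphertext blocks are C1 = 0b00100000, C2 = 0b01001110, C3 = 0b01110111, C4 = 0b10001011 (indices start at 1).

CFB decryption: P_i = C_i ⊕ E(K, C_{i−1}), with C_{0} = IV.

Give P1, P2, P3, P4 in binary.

P1: E(K, 0b10001010) = 0b10011100; 0b00100000 ⊕ 0b10011100 = 0b10111100.
P2: E(K, 0b00100000) = 0b00110010; 0b01001110 ⊕ 0b00110010 = 0b01111100.
P3: E(K, 0b01001110) = 0b01100000; 0b01110111 ⊕ 0b01100000 = 0b00010111.
P4: E(K, 0b01110111) = 0b10001001; 0b10001011 ⊕ 0b10001001 = 0b00000010.

P1 = 0b10111100, P2 = 0b01111100, P3 = 0b00010111, P4 = 0b00000010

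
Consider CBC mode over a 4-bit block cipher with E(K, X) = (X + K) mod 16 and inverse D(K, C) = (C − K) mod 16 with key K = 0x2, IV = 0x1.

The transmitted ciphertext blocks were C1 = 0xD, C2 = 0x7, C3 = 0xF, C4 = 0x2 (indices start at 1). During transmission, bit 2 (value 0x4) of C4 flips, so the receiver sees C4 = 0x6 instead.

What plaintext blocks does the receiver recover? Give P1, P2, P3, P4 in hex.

CBC decryption: P_i = D(K, C_i) ⊕ C_{i−1}, with C_{0} = IV.
Only C4 changed, to 0x6. In CBC, a change in C_i garbles P_i and flips the same bit in P_{i+1}. Decrypting the received ciphertext:
P1: D(K, 0xD) = 0xB; 0xB ⊕ 0x1 = 0xA.
P2: D(K, 0x7) = 0x5; 0x5 ⊕ 0xD = 0x8.
P3: D(K, 0xF) = 0xD; 0xD ⊕ 0x7 = 0xA.
P4: D(K, 0x6) = 0x4; 0x4 ⊕ 0xF = 0xB.
Blocks that differ from the original plaintext: P4.

P1 = 0xA, P2 = 0x8, P3 = 0xA, P4 = 0xB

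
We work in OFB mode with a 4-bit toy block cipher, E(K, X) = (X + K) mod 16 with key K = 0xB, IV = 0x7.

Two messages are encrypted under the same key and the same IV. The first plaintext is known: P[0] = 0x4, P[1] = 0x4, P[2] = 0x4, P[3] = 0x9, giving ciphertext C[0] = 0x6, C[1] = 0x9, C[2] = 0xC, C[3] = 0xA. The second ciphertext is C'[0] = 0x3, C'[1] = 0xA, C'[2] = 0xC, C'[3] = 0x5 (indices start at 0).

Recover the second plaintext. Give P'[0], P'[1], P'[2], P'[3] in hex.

In OFB with a reused IV, both messages share the same keystream S_i, so C_i ⊕ C'_i = P_i ⊕ P'_i and thus P'_i = P_i ⊕ C_i ⊕ C'_i.
P'[0]: 0x4 ⊕ 0x6 ⊕ 0x3 = 0x1.
P'[1]: 0x4 ⊕ 0x9 ⊕ 0xA = 0x7.
P'[2]: 0x4 ⊕ 0xC ⊕ 0xC = 0x4.
P'[3]: 0x9 ⊕ 0xA ⊕ 0x5 = 0x6.

P'[0] = 0x1, P'[1] = 0x7, P'[2] = 0x4, P'[3] = 0x6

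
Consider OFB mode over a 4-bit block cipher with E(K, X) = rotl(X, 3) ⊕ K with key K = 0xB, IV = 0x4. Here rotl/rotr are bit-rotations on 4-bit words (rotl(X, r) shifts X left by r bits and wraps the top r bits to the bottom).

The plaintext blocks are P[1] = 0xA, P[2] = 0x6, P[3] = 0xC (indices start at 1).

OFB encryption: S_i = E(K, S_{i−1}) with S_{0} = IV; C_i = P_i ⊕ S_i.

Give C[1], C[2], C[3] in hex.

C[1]: S = E(K, 0x4) = 0x9; 0xA ⊕ 0x9 = 0x3.
C[2]: S = E(K, 0x9) = 0x7; 0x6 ⊕ 0x7 = 0x1.
C[3]: S = E(K, 0x7) = 0x0; 0xC ⊕ 0x0 = 0xC.

C[1] = 0x3, C[2] = 0x1, C[3] = 0xC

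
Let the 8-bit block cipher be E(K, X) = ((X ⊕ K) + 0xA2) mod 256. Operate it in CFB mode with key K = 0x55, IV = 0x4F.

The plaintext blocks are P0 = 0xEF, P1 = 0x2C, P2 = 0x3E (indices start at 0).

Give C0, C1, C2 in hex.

C0 = 0x53, C1 = 0x84, C2 = 0x4D

CFB encryption: C_i = P_i ⊕ E(K, C_{i−1}), with C_{−1} = IV.
C0: E(K, 0x4F) = 0xBC; 0xEF ⊕ 0xBC = 0x53.
C1: E(K, 0x53) = 0xA8; 0x2C ⊕ 0xA8 = 0x84.
C2: E(K, 0x84) = 0x73; 0x3E ⊕ 0x73 = 0x4D.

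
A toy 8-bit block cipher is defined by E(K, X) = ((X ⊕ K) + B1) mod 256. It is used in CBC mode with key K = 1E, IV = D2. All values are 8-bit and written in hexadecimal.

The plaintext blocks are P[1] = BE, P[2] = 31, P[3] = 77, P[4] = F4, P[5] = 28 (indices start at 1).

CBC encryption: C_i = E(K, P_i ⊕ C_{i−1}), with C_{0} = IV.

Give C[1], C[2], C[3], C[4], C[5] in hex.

C[1]: P[1] ⊕ D2 = 6C; E(K, 6C) = 23.
C[2]: P[2] ⊕ 23 = 12; E(K, 12) = BD.
C[3]: P[3] ⊕ BD = CA; E(K, CA) = 85.
C[4]: P[4] ⊕ 85 = 71; E(K, 71) = 20.
C[5]: P[5] ⊕ 20 = 08; E(K, 08) = C7.

C[1] = 23, C[2] = BD, C[3] = 85, C[4] = 20, C[5] = C7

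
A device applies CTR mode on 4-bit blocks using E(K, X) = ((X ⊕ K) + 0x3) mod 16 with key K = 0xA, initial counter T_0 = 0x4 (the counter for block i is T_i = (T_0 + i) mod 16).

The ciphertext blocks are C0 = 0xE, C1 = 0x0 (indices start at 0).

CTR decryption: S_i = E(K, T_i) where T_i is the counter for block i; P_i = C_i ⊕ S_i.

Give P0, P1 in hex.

P0 = 0xF, P1 = 0x2

P0: T = 0x4, S = E(K, T) = 0x1; 0xE ⊕ 0x1 = 0xF.
P1: T = 0x5, S = E(K, T) = 0x2; 0x0 ⊕ 0x2 = 0x2.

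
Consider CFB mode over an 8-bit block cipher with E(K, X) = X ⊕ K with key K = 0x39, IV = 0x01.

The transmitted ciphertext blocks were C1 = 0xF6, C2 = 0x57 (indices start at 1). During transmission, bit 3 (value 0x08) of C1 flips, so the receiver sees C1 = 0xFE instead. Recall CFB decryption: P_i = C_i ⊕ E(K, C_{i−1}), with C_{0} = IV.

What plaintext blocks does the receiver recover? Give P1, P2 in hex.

Only C1 changed, to 0xFE. In CFB, a change in C_i flips the same bit in P_i and garbles P_{i+1}. Decrypting the received ciphertext:
P1: E(K, 0x01) = 0x38; 0xFE ⊕ 0x38 = 0xC6.
P2: E(K, 0xFE) = 0xC7; 0x57 ⊕ 0xC7 = 0x90.
Blocks that differ from the original plaintext: P1, P2.

P1 = 0xC6, P2 = 0x90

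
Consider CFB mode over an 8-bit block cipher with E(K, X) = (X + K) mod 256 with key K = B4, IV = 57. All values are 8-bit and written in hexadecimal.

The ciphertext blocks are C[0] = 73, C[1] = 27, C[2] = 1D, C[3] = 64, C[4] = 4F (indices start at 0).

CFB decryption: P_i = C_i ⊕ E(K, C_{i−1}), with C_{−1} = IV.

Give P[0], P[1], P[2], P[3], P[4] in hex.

P[0]: E(K, 57) = 0B; 73 ⊕ 0B = 78.
P[1]: E(K, 73) = 27; 27 ⊕ 27 = 00.
P[2]: E(K, 27) = DB; 1D ⊕ DB = C6.
P[3]: E(K, 1D) = D1; 64 ⊕ D1 = B5.
P[4]: E(K, 64) = 18; 4F ⊕ 18 = 57.

P[0] = 78, P[1] = 00, P[2] = C6, P[3] = B5, P[4] = 57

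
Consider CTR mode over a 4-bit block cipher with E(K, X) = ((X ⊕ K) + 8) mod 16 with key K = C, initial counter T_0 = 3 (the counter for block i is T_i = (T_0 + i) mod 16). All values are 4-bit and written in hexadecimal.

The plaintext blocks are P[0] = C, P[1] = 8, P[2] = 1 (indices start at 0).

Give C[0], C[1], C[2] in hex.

CTR encryption: S_i = E(K, T_i) where T_i is the counter for block i; C_i = P_i ⊕ S_i.
C[0]: T = 3, S = E(K, T) = 7; C ⊕ 7 = B.
C[1]: T = 4, S = E(K, T) = 0; 8 ⊕ 0 = 8.
C[2]: T = 5, S = E(K, T) = 1; 1 ⊕ 1 = 0.

C[0] = B, C[1] = 8, C[2] = 0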